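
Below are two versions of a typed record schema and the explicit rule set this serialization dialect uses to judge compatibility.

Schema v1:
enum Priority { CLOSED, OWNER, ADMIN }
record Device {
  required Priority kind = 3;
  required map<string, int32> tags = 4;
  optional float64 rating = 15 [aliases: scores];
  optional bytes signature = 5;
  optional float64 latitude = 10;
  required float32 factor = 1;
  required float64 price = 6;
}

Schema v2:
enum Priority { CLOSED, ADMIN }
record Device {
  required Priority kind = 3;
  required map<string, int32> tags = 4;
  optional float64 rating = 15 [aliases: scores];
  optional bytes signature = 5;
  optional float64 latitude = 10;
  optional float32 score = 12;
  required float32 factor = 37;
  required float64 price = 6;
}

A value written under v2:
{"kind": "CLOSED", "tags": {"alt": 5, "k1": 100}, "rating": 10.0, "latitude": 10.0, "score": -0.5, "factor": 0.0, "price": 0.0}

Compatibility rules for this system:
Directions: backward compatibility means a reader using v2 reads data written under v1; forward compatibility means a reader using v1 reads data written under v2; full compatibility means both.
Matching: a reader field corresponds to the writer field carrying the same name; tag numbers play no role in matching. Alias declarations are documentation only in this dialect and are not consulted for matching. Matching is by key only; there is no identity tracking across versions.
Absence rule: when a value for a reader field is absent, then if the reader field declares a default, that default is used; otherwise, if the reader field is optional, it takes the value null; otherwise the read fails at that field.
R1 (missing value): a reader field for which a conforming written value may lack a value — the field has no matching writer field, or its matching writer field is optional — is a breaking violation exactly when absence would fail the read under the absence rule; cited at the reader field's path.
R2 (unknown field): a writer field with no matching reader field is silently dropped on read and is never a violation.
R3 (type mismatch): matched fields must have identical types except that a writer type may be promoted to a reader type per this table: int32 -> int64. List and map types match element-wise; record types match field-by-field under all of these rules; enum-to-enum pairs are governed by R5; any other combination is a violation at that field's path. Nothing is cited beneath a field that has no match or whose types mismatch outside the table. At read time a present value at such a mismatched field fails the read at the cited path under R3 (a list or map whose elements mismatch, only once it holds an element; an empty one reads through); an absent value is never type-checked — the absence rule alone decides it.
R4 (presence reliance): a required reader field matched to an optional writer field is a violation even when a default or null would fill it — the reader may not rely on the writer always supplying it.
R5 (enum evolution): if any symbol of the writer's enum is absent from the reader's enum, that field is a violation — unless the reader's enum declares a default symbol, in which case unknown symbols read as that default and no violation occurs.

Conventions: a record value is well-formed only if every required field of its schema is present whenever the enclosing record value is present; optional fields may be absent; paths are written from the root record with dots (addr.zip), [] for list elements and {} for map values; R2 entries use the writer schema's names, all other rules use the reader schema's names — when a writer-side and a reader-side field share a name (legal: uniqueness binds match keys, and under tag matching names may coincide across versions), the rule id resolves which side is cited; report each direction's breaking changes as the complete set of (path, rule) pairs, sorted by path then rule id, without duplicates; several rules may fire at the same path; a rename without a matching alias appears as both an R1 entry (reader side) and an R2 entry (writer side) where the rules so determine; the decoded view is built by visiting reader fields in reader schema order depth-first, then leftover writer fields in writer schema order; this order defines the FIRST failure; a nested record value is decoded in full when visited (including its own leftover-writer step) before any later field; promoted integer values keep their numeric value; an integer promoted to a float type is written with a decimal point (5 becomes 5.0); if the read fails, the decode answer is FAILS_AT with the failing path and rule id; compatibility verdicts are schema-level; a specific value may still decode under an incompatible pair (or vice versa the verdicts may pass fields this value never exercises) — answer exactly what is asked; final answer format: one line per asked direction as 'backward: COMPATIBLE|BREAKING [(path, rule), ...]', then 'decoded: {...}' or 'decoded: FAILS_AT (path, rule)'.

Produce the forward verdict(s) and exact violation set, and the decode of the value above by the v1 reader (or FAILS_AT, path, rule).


forward: COMPATIBLE []; decoded: {"kind": "CLOSED", "tags": {"alt": 5, "k1": 100}, "rating": 10.0, "signature": null, "latitude": 10.0, "factor": 0.0, "price": 0.0}

in Device below, arrows point writer -> reader
forward pass over Device, reader schema v1, writer schema v2:
  kind: Priority -> Priority, writer required; from kind
  tags: map<string, int32> -> map<string, int32>, writer required; from tags
  rating: float64 -> float64, writer optional; from rating
  signature: bytes -> bytes, writer optional; from signature
  latitude: float64 -> float64, writer optional; from latitude
  factor: float32 -> float32, writer required; from factor
  price: float64 -> float64, writer required; from price
  writer field score has no reader counterpart
  => forward: COMPATIBLE
decode (reader v1):
  kind := "CLOSED"
  tags := {"alt": 5, "k1": 100}
  rating := 10.0
  signature := null (not supplied -> null)
  latitude := 10.0
  factor := 0.0
  price := 0.0
  writer score: unmatched, discarded
  => decoded: {"kind": "CLOSED", "tags": {"alt": 5, "k1": 100}, "rating": 10.0, "signature": null, "latitude": 10.0, "factor": 0.0, "price": 0.0}
the other Device changes do not affect what is asked:
  added field score to record Device: optional float32, tag 12 (in v2 it sits immediately before factor) -> triggers nothing under Device's printed rules — same verdict
  enum Priority (field kind in record Device): symbol OWNER removed -> its effect on Device is confined to the backward direction, not asked
  field factor in record Device: tag 1 changed to 37 -> triggers nothing under Device's printed rules — same verdict


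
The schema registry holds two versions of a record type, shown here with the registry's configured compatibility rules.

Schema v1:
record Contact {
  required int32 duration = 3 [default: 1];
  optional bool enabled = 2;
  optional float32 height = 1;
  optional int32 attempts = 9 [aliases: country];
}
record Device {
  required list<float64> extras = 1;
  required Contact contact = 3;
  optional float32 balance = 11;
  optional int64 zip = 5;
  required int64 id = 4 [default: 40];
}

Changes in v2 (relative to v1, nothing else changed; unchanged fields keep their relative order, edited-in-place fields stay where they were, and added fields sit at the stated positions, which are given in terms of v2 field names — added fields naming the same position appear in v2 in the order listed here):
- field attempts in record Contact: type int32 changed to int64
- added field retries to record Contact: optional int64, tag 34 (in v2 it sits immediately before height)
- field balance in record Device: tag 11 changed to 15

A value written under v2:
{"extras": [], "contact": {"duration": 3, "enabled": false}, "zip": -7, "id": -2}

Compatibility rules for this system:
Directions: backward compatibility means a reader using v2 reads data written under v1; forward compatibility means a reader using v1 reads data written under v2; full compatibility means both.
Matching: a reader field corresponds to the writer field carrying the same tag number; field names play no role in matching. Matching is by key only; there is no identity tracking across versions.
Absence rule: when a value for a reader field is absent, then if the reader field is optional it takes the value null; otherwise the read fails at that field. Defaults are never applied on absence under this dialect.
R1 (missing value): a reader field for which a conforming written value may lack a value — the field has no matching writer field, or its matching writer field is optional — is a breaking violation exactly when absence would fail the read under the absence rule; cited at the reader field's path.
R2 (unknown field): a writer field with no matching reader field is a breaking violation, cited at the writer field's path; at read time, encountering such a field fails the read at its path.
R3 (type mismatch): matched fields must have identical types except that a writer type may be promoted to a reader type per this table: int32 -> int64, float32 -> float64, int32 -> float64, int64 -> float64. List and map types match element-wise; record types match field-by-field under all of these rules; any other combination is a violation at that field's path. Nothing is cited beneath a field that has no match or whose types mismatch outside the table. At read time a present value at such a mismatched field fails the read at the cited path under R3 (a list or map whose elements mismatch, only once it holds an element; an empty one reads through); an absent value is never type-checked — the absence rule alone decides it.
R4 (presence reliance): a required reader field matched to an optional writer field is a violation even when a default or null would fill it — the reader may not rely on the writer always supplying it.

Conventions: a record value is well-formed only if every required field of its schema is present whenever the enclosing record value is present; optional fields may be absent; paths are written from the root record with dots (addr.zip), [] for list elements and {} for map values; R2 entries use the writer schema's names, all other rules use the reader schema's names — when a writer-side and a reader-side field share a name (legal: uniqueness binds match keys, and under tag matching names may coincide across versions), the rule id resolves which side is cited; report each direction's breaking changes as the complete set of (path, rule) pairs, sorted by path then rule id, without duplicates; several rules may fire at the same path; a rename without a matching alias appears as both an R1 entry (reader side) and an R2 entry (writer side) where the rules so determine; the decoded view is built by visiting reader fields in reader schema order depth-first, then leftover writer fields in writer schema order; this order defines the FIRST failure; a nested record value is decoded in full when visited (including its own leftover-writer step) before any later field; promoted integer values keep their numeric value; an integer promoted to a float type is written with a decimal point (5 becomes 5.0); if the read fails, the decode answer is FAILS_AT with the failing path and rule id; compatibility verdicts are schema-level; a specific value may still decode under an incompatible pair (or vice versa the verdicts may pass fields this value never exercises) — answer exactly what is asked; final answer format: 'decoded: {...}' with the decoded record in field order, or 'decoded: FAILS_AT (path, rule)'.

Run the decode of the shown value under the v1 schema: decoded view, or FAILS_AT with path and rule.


in Device below, arrows point writer -> reader
migrating the Device value to v1:
  extras := []
  contact.duration := 3
  contact.enabled := false
  contact.height := null (not supplied -> null)
  contact.attempts := null (not supplied -> null)
  balance := null (not supplied -> null)
  zip := -7
  id := -2
  => decoded: {"extras": [], "contact": {"duration": 3, "enabled": false, "height": null, "attempts": null}, "balance": null, "zip": -7, "id": -2}
remaining Device differences; none change what is asked:
  field attempts in record Contact: type int32 changed to int64 -> matters for Device compatibility verdicts, not for this value's decode
  added field retries to record Contact: optional int64, tag 34 (in v2 it sits immediately before height) -> matters for Device compatibility verdicts, not for this value's decode
  field balance in record Device: tag 11 changed to 15 -> matters for Device compatibility verdicts, not for this value's decode

decoded: {"extras": [], "contact": {"duration": 3, "enabled": false, "height": null, "attempts": null}, "balance": null, "zip": -7, "id": -2}


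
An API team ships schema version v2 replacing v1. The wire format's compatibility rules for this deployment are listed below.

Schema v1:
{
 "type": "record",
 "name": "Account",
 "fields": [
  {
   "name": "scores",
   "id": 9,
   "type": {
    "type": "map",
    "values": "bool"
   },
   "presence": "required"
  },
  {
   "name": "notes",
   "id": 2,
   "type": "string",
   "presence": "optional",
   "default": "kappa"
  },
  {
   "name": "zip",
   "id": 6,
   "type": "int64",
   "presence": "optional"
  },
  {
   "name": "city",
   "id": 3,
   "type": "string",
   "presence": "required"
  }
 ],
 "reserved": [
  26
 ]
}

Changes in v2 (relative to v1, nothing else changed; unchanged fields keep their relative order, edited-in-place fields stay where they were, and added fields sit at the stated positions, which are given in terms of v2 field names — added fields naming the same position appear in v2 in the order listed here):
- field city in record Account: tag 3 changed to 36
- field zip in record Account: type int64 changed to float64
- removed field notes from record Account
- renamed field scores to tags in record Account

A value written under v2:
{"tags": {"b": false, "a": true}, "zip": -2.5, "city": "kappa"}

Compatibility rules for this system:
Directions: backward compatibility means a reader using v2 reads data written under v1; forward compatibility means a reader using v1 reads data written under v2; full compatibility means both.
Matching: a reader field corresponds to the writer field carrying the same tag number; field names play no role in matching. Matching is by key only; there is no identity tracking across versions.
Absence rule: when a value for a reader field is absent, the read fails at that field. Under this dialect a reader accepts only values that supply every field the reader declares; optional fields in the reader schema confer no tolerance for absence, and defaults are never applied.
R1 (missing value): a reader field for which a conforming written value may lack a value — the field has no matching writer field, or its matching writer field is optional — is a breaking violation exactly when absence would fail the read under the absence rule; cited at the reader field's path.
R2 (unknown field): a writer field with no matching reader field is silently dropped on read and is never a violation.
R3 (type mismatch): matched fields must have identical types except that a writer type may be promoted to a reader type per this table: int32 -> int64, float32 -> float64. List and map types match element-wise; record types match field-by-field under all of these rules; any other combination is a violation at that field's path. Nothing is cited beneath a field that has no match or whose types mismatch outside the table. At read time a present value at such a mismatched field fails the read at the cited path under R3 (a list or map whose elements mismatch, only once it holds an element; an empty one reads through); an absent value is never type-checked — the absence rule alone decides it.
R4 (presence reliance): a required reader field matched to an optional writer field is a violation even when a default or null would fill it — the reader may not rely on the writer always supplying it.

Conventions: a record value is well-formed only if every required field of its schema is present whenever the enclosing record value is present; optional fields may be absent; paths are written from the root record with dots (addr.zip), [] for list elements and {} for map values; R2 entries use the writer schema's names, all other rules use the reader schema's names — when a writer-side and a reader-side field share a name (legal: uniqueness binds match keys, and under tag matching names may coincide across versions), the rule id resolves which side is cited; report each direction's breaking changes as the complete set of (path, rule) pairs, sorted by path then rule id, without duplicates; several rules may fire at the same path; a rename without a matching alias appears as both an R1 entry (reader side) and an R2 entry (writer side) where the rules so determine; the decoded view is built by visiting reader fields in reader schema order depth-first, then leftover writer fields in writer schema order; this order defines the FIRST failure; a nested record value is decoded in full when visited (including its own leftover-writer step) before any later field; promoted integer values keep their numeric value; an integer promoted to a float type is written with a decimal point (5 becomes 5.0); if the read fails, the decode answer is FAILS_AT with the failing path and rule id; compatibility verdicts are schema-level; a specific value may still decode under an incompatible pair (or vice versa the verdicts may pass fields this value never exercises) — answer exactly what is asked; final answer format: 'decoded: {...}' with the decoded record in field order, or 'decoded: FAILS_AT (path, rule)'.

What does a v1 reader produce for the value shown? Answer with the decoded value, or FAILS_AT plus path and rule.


decoded: FAILS_AT (notes, R1)

the writer's type comes first in each Account pair
decode (reader v1):
  scores := {"b": false, "a": true} (from writer tags)
  read fails at notes under R1 (no fill)
  => FAILS_AT (notes, R1)
the other Account changes do not affect what is asked:
  field city in record Account: tag 3 changed to 36 -> matters for Account compatibility verdicts, not for this value's decode
  field zip in record Account: type int64 changed to float64 -> matters for Account compatibility verdicts, not for this value's decode
  renamed field scores to tags in record Account -> inert under this dialect — no rule fires on Account and the result does not move


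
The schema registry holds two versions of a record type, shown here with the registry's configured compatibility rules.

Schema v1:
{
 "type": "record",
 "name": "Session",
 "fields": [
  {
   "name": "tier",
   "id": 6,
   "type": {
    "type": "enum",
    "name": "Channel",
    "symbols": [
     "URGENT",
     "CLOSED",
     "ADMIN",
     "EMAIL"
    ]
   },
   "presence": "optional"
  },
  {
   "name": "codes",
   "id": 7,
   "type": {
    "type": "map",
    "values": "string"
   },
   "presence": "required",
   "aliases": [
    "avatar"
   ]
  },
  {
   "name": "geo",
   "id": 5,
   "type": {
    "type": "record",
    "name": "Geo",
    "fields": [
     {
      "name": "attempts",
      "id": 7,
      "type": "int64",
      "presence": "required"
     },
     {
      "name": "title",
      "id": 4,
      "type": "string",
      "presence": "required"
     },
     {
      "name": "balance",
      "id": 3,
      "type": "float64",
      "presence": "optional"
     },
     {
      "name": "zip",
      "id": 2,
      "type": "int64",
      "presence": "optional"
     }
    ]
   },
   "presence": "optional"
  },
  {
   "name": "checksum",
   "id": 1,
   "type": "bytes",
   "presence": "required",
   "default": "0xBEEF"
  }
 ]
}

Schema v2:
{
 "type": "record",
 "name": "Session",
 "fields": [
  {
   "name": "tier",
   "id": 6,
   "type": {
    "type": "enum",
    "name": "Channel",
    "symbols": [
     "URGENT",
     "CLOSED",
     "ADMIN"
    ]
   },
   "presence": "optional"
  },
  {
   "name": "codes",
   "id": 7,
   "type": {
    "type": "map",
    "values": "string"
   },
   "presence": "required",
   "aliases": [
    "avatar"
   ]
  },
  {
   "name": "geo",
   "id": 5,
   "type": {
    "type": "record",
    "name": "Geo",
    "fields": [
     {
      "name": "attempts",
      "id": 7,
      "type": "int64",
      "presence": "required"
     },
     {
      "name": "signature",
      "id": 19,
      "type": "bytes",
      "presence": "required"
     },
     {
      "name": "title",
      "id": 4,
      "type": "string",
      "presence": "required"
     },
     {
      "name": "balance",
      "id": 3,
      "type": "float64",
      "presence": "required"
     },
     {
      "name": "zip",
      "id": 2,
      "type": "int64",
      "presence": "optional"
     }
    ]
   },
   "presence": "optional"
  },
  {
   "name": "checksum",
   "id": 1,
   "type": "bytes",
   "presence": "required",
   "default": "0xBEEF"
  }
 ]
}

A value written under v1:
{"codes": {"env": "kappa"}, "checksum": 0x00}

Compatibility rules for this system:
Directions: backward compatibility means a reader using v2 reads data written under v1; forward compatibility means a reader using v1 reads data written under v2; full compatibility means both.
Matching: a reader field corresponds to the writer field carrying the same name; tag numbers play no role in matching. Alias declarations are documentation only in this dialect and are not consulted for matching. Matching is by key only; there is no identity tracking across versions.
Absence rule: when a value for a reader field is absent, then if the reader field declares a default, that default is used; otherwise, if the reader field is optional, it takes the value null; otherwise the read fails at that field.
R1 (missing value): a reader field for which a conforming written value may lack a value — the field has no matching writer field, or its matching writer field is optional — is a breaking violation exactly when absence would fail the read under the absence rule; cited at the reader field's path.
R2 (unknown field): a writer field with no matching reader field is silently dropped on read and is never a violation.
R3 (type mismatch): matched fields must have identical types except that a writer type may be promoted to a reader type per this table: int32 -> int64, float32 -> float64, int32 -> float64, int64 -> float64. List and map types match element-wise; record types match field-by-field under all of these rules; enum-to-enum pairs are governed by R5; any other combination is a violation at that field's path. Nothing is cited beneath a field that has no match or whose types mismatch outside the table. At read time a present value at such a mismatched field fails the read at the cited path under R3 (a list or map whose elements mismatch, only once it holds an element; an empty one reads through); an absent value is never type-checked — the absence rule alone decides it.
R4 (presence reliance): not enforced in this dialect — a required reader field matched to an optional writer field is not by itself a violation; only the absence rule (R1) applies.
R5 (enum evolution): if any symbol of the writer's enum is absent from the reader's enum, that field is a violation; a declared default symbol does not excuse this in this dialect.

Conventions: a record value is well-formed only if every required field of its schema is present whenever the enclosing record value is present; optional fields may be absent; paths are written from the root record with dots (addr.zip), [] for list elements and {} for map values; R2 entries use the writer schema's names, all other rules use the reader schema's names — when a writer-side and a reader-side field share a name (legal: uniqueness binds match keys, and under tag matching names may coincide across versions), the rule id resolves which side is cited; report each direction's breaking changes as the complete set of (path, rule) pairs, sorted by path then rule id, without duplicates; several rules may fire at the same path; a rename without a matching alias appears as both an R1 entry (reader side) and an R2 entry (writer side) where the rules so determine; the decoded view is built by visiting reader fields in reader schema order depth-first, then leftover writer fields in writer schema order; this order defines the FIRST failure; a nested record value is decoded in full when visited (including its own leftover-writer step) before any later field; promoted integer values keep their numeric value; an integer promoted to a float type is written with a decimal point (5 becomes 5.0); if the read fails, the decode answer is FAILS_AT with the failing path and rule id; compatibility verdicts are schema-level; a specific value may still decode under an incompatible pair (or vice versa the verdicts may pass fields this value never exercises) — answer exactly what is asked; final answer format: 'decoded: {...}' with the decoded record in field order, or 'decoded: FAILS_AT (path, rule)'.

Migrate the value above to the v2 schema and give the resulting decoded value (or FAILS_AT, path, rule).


each type pair in Session: writer, then reader
migrating the Session value to v2:
  tier := null (missing; optional => null)
  codes := {"env": "kappa"}
  geo := null (missing; optional => null)
  checksum := 0x00
  => decoded: {"tier": null, "codes": {"env": "kappa"}, "geo": null, "checksum": 0x00}
diffs on Session not affecting the asked answer:
  field balance in record Geo: optional changed to required -> schema-level compatibility only; this Session value's decode is unchanged
  enum Channel (field tier in record Session): symbol EMAIL removed -> schema-level compatibility only; this Session value's decode is unchanged
  added field signature to record Geo: required bytes, tag 19 (in v2 it sits immediately before title) -> schema-level compatibility only; this Session value's decode is unchanged

decoded: {"tier": null, "codes": {"env": "kappa"}, "geo": null, "checksum": 0x00}


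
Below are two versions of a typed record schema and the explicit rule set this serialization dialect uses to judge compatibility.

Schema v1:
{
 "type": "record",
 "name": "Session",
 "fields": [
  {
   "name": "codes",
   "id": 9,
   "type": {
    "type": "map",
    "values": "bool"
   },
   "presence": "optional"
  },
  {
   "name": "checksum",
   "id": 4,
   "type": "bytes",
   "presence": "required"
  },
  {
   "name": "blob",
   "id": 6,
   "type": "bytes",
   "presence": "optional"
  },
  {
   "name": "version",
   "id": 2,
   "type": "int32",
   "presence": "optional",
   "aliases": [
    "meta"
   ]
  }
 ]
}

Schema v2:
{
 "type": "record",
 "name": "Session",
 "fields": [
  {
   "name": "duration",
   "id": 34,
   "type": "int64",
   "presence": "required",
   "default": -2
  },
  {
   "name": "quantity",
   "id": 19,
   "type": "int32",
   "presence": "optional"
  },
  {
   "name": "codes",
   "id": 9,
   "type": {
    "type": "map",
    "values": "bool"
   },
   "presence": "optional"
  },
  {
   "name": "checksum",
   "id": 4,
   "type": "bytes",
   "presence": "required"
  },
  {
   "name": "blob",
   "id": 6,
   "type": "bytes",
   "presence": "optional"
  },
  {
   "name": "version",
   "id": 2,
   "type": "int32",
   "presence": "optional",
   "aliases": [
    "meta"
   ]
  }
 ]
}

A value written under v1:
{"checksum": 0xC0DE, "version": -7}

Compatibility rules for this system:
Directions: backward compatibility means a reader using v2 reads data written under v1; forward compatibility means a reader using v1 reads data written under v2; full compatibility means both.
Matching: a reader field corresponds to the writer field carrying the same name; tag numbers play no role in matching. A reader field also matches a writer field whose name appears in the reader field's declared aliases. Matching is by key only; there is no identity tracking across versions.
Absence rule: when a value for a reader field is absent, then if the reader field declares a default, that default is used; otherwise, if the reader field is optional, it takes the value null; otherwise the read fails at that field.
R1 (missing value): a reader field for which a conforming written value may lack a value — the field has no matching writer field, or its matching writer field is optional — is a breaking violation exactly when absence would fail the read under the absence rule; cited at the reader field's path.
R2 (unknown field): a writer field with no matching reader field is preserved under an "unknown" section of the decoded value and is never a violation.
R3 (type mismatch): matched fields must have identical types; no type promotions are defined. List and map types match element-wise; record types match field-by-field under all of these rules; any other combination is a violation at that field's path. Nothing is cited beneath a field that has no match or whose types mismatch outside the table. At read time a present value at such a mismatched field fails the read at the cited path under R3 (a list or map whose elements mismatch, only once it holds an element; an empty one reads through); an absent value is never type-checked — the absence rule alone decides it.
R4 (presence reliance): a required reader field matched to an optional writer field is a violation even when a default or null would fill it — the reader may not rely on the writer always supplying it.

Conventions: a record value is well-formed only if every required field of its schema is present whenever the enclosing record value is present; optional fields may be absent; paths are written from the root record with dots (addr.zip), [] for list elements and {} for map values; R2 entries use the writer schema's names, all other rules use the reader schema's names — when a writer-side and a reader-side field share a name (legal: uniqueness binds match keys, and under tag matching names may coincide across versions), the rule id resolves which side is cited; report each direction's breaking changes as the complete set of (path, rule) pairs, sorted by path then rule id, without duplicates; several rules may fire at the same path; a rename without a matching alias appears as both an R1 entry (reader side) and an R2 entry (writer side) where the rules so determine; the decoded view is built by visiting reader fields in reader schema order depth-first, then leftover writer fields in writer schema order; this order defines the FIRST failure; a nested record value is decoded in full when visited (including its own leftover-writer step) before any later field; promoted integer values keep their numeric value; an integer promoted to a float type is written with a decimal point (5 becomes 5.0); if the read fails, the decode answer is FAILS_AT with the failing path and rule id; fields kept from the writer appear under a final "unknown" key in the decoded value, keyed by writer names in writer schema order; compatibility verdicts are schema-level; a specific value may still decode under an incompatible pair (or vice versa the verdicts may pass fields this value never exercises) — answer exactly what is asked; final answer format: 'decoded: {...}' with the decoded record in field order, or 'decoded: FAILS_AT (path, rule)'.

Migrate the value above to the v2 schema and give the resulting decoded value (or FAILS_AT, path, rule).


arrows below run writer -> reader for Session
migrating the Session value to v2:
  duration := -2 (missing; default applied)
  quantity := null (missing; optional => null)
  codes := null (missing; optional => null)
  checksum := 0xC0DE
  blob := null (missing; optional => null)
  version := -7
  => decoded: {"duration": -2, "quantity": null, "codes": null, "checksum": 0xC0DE, "blob": null, "version": -7}

decoded: {"duration": -2, "quantity": null, "codes": null, "checksum": 0xC0DE, "blob": null, "version": -7}


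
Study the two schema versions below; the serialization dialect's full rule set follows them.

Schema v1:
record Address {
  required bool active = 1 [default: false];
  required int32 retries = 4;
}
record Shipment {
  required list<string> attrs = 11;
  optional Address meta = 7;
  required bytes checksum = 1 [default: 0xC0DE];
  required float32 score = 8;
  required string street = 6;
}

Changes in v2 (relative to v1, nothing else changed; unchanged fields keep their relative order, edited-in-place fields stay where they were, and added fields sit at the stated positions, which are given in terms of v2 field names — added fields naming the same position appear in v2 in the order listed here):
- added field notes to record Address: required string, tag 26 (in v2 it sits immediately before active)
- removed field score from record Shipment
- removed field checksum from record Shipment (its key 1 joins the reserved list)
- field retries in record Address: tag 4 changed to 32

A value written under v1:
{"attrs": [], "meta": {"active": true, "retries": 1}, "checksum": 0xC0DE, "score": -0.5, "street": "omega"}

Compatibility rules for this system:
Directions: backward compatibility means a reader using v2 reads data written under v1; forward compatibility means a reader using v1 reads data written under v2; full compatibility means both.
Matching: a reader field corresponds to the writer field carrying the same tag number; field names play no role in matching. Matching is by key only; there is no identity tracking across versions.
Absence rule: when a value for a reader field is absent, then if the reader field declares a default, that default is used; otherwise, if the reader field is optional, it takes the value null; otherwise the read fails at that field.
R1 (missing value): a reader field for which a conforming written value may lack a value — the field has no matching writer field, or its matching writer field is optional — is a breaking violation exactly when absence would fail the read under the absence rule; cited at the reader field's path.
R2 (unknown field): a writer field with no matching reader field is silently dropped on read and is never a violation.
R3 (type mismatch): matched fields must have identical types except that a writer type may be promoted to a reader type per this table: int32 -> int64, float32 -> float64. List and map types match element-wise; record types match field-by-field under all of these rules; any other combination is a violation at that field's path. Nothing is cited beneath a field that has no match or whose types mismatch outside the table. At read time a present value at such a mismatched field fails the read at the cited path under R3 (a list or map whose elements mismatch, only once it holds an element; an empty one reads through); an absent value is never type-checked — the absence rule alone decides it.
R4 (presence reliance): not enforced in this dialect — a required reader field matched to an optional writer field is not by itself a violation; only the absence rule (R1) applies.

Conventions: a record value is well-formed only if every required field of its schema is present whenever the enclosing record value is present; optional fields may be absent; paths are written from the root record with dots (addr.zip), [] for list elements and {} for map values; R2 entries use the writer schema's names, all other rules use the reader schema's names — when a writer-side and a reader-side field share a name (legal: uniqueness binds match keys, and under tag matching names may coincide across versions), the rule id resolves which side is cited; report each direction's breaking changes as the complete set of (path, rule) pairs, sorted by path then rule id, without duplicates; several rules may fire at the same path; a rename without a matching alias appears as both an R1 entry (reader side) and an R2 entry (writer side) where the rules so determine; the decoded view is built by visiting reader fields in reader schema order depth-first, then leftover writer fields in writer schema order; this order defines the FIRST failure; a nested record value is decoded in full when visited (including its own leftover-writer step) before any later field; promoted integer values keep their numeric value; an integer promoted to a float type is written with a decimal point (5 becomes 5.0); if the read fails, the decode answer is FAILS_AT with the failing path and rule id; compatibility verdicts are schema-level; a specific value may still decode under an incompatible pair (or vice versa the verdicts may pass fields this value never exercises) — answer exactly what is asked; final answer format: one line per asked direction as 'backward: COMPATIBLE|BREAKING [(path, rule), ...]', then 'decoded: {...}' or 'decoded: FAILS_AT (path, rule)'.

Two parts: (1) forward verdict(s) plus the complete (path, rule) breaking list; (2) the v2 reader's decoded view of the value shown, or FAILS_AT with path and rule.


forward: BREAKING [(meta.retries, R1), (score, R1)]; decoded: FAILS_AT (meta.notes, R1)

arrows below run writer -> reader for Shipment
checking forward for Shipment: reader v1 against writer v2:
  attrs: list<string> -> list<string>, writer required; from attrs
  meta: Address -> Address, writer optional; from meta
  checksum: no writer-side match
  score: no writer-side match
  street: string -> string, writer required; from street
  meta.active: bool -> bool, writer required; from meta.active
  meta.retries: no writer-side match
  meta.notes (writer side), unknown to reader
  meta.retries (writer side), unknown to reader
  violation R1 at meta.retries
  violation R1 at score
  => forward verdict for Shipment: BREAKING, 2 violation(s)
decode (reader v2):
  attrs := []
  read fails at meta.notes under R1 (no fill)
  => FAILS_AT (meta.notes, R1)
remaining Shipment differences; none change what is asked:
  removed field checksum from record Shipment (its key 1 joins the reserved list) -> no rule fires on it in Shipment's dialect; the asked verdict holds


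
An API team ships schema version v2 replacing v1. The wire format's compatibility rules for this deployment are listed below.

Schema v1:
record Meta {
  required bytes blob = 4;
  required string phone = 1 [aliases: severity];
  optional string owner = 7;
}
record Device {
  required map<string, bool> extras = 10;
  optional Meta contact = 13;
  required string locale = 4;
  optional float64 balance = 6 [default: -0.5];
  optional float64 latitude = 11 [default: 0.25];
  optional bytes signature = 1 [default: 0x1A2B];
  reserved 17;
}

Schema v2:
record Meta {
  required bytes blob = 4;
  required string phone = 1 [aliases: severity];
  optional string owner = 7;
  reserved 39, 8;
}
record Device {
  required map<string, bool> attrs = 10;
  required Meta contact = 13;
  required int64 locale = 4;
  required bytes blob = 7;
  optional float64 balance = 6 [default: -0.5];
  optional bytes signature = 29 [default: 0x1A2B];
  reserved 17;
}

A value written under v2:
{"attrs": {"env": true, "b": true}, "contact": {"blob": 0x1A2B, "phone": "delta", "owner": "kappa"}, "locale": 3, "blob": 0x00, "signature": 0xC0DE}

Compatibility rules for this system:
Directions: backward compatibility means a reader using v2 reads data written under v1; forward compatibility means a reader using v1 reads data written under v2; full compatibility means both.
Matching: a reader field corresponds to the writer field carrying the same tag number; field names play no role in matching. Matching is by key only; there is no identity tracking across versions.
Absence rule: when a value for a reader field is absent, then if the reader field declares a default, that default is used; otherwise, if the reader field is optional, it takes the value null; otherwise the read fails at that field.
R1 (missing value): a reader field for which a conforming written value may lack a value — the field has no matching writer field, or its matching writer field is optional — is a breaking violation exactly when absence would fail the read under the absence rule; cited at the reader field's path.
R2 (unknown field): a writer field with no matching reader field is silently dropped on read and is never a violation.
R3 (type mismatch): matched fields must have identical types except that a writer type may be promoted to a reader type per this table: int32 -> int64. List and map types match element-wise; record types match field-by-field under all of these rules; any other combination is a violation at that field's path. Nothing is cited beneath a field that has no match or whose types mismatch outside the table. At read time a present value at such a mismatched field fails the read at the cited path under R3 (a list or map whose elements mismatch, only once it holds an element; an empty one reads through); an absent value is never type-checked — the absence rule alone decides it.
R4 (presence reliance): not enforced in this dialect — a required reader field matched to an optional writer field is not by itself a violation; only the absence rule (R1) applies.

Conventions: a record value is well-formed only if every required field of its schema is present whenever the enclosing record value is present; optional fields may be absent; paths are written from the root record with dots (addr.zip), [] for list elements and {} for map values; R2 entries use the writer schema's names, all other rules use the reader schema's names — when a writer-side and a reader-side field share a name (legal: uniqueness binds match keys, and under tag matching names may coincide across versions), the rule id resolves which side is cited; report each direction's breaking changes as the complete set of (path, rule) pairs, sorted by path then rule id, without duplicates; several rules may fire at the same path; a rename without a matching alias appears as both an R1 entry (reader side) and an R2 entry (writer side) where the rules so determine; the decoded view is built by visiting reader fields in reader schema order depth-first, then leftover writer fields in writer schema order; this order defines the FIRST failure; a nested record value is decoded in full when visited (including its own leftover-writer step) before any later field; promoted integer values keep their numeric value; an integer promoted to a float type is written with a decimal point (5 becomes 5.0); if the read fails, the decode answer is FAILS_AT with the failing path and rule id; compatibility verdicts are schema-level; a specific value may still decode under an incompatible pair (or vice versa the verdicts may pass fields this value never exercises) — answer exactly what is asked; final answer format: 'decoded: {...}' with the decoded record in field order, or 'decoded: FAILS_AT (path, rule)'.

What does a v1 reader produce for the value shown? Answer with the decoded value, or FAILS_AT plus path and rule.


each type pair in Device: writer, then reader
decode walk for Device under reader schema v1:
  extras := {"env": true, "b": true} (from writer attrs)
  contact.blob := 0x1A2B
  contact.phone := "delta"
  contact.owner := "kappa"
  read fails at locale under R3
  => FAILS_AT (locale, R3)
the rest of the Device diff is inert for this question:
  field signature in record Device: tag 1 changed to 29 -> fires no rule on Device under this dialect and leaves the result unchanged
  added field blob to record Device: required bytes, tag 7 (in v2 it sits immediately before balance) -> changes Device's schema-level verdicts only — the decode of this value is the same
  removed field latitude from record Device -> fires no rule on Device under this dialect and leaves the result unchanged
  field contact in record Device: optional changed to required -> changes Device's schema-level verdicts only — the decode of this value is the same
  renamed field extras to attrs in record Device -> fires no rule on Device under this dialect and leaves the result unchanged

decoded: FAILS_AT (locale, R3)
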